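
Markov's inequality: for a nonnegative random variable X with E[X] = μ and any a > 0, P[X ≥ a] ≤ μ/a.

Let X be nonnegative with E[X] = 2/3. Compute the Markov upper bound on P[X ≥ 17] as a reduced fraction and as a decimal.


μ = E[X] = 2/3, a = 17.
Markov: P[X ≥ 17] ≤ μ/a = (2/3)/17 = 2/51.
Numerically: ≈ 0.0392.
(Since a = 17 > μ = 0.6667, the bound 2/51 is < 1 and informative.)

P[X ≥ 17] ≤ 2/51 ≈ 0.0392.


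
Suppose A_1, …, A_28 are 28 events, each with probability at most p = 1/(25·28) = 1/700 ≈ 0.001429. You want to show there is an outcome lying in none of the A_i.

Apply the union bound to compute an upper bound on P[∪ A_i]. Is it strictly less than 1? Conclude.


Union bound: P[∪_{i=1}^{28} A_i] ≤ Σ_i P[A_i] ≤ 28·p = 28·(1/700) = 1/25.
Numerically: 1/25 ≈ 0.040000.
Is 1/25 < 1? YES.
Since P[∪ A_i] ≤ 1/25 < 1, the complement has P[∩ A_i^c] ≥ 1 − 1/25 = 24/25 > 0, so some outcome avoids every A_i.

28·p = 1/25 ≈ 0.040000; existence CERTIFIED by the union bound.


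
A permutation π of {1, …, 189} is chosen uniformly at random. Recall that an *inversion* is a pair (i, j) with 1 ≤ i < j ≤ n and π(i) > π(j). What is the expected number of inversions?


Write X = Σ X_I over the C(189, 2) = 17766 pairs i < j, with X_I the indicator of one inversion.
There are 17766 indicators.
For each fixed pair i < j, the values π(i) and π(j) are two distinct elements of {1, …, 189} in uniformly random order; by symmetry P[π(i) > π(j)] = 1/2.
By linearity: E[X] = 17766 · (1/2) = C(189, 2) · (1/2) = 17766/2 = 8883 ≈ 8883.00000.

E[X] = 8883 = 8883.00000.


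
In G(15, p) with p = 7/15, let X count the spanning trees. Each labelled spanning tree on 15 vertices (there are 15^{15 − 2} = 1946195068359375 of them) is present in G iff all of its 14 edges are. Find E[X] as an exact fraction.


K_15 has 15^{15 − 2} = 1946195068359375 labelled spanning trees.
For each such spanning tree H, let X_H = 1 if all 14 edges of H are present in G. Then P[X_H = 1] = p^{14} = (7/15)^{14} = 678223072849/29192926025390625.
By linearity of expectation: E[X] = Σ_H E[X_H] = 1946195068359375 · p^{14} = 1946195068359375 · 678223072849/29192926025390625 = 678223072849/15.
Numerically: E[X] ≈ 4.52e+10.

E[X] = 1946195068359375 · (7/15)^{14} = 678223072849/15 ≈ 4.52e+10.


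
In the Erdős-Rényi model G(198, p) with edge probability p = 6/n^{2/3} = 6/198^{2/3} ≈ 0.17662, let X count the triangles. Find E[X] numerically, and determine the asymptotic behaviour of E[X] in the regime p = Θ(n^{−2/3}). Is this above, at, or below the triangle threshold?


Number of potential triangles: C(198, 3) = 1274196.
Each occurs with probability p³ ≈ (0.17662)³ ≈ 5.5096419e-03.
By linearity: E[X] = C(198, 3)·p³ ≈ 1274196 · 5.5096419e-03 ≈ 7020.36364.
Since α = 2/3 < 1, p = c/n^{2/3} ≫ 1/n is above the triangle threshold p ~ 1/n. Asymptotically E[X] ~ (c³/6)·n^{3(1−α)} = (6³/6)·n^{1} → ∞; triangles are abundant w.h.p.

E[X] ≈ 7020.36364; in regime p = Θ(1/n^{2/3}) E[X] diverges (above the triangle threshold p ~ 1/n).


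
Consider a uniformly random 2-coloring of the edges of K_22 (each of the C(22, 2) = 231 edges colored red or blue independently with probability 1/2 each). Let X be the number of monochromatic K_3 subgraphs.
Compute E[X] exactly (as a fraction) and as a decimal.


Let X = Σ_S X_S over the C(22, 3) = 1540 subsets S of size 3, where X_S = 1 if the K_3 on S is monochromatic.
For a fixed S, the K_3 on S has C(3, 2) = 3 edges. P[all 3 edges red] = (1/2)^3, and likewise for blue, so P[monochromatic] = 2·(1/2)^3 = 2^{1 − 3} = 1/4.
Summing: E[X] = C(22, 3) · 2^{1 − 3} = 1540 · 1/4 = 385.
Numerically: E[X] ≈ 385.000000.

E[X] = C(22,3)·2^(1−C(3,2)) = 385 ≈ 385.000000.


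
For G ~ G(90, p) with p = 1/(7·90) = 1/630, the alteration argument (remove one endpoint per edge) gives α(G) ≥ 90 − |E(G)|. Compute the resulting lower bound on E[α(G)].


E[|E(G)|] = C(90, 2)·p = 4005 · (1/630) = 89/14.
E[α(G)] ≥ n − E[|E(G)|] = 90 − 89/14 = 1171/14.
Numerically: ≈ 83.643.
(This is only a lower bound; the true E[α(G)] may be larger.)

E[α(G)] ≥ 1171/14 ≈ 83.643.


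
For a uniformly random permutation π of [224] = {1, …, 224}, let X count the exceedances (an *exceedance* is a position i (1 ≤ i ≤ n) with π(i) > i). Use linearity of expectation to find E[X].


Write X = Σ_{i=1}^{224} X_i, where X_i = 1_{π(i) > i}.
For each fixed i, π(i) is uniform over {1, …, 224} (marginal of a uniform permutation), so P[π(i) > i] = (n − i)/n. Summing: Σ_{i=1}^{224} (n − i)/n = (0 + 1 + … + 223)/224 = 224(224 − 1)/(2·224) = (224 − 1)/2.
Hence E[X] = Σ_{i=1}^{224} (224 − i)/224 = 223/2 ≈ 111.50000.

E[X] = 223/2 = 111.50000.


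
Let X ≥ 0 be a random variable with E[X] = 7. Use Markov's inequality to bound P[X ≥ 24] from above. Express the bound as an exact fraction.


μ = E[X] = 7, a = 24.
Markov: P[X ≥ 24] ≤ μ/a = (7)/24 = 7/24.
Numerically: ≈ 0.2917.
(Since a = 24 > μ = 7.0000, the bound 7/24 is < 1 and informative.)

P[X ≥ 24] ≤ 7/24 ≈ 0.2917.


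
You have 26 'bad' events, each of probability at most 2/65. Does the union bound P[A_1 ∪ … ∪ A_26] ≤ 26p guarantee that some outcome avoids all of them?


Union bound: P[∪_{i=1}^{26} A_i] ≤ Σ_i P[A_i] ≤ 26·p = 26·(2/65) = 4/5.
Numerically: 4/5 ≈ 0.8000.
Is 4/5 < 1? YES.
Since P[∪ A_i] ≤ 4/5 < 1, the complement has P[∩ A_i^c] ≥ 1 − 4/5 = 1/5 > 0, so some outcome avoids every A_i.

26·p = 4/5 ≈ 0.8000; existence CERTIFIED by the union bound.


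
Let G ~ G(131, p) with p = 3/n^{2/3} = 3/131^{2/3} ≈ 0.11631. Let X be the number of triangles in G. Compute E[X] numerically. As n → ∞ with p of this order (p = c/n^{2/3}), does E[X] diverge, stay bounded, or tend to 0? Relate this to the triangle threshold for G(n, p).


Number of potential triangles: C(131, 3) = 366145.
Each occurs with probability p³ ≈ (0.11631)³ ≈ 1.5733349e-03.
By linearity: E[X] = C(131, 3)·p³ ≈ 366145 · 1.5733349e-03 ≈ 576.06870.
Since α = 2/3 < 1, p = c/n^{2/3} ≫ 1/n is above the triangle threshold p ~ 1/n. Asymptotically E[X] ~ (c³/6)·n^{3(1−α)} = (3³/6)·n^{1} → ∞; triangles are abundant w.h.p.

E[X] ≈ 576.06870; in regime p = Θ(1/n^{2/3}) E[X] diverges (above the triangle threshold p ~ 1/n).


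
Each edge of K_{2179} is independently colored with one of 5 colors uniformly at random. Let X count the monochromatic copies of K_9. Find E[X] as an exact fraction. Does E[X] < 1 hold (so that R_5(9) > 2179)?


E[X] = C(2179, 9) · 5^{1 − 36} = 3001701930880099538508560 · 5^{−35} = 3001701930880099538508560/2910383045673370361328125.
As a reduced fraction: E[X] = 600340386176019907701712/582076609134674072265625 ≈ 1.0314.
Is E[X] < 1? NO.
Since E[X] ≥ 1, the first-moment bound is inconclusive at n = 2179; it does NOT by itself certify R_5(9) > 2179.

E[X] = 600340386176019907701712/582076609134674072265625 ≈ 1.0314; E[X] ≥ 1; first-moment method inconclusive here.


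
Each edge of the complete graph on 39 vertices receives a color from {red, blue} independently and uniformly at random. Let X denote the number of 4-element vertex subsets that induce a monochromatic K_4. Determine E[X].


Let X = Σ_S X_S over the C(39, 4) = 82251 subsets S of size 4, where X_S = 1 if the K_4 on S is monochromatic.
For a fixed S, the K_4 on S has C(4, 2) = 6 edges. P[all 6 edges red] = (1/2)^6, and likewise for blue, so P[monochromatic] = 2·(1/2)^6 = 2^{1 − 6} = 1/32.
By linearity: E[X] = C(39, 4) · 2^{1 − 6} = 82251 · 1/32 = 82251/32.
Numerically: E[X] ≈ 2570.343750.

E[X] = C(39,4)·2^(1−C(4,2)) = 82251/32 ≈ 2570.343750.


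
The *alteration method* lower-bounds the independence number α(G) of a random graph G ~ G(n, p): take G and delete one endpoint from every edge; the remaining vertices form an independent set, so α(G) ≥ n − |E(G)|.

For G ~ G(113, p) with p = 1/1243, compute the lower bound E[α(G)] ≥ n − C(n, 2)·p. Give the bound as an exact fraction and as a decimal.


E[|E(G)|] = C(113, 2)·p = 6328 · (1/1243) = 56/11.
E[α(G)] ≥ n − E[|E(G)|] = 113 − 56/11 = 1187/11.
Numerically: ≈ 107.909091.
(This is only a lower bound; the true E[α(G)] may be larger.)

E[α(G)] ≥ 1187/11 ≈ 107.909091.


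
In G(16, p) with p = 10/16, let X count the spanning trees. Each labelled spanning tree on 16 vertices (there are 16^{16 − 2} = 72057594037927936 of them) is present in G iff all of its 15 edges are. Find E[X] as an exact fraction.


K_16 has 16^{16 − 2} = 72057594037927936 labelled spanning trees.
For each such spanning tree H, let X_H = 1 if all 15 edges of H are present in G. Then P[X_H = 1] = p^{15} = (5/8)^{15} = 30517578125/35184372088832.
Summing the indicators: E[X] = Σ_H E[X_H] = 72057594037927936 · p^{15} = 72057594037927936 · 30517578125/35184372088832 = 62500000000000.
Numerically: E[X] ≈ 6.25e+13.

E[X] = 72057594037927936 · (5/8)^{15} = 62500000000000 ≈ 6.25e+13.


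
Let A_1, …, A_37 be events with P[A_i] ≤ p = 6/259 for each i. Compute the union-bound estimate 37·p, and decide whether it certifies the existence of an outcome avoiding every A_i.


Union bound: P[∪_{i=1}^{37} A_i] ≤ Σ_i P[A_i] ≤ 37·p = 37·(6/259) = 6/7.
Numerically: 6/7 ≈ 0.8571.
Is 6/7 < 1? YES.
Since P[∪ A_i] ≤ 6/7 < 1, the complement has P[∩ A_i^c] ≥ 1 − 6/7 = 1/7 > 0, so some outcome avoids every A_i.

37·p = 6/7 ≈ 0.8571; existence CERTIFIED by the union bound.


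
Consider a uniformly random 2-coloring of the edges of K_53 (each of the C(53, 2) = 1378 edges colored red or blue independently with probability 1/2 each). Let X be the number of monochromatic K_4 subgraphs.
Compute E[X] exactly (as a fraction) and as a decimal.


Let X = Σ_S X_S over the C(53, 4) = 292825 subsets S of size 4, where X_S = 1 if the K_4 on S is monochromatic.
For a fixed S, the K_4 on S has C(4, 2) = 6 edges. P[all 6 edges red] = (1/2)^6, and likewise for blue, so P[monochromatic] = 2·(1/2)^6 = 2^{1 − 6} = 1/32.
By linearity: E[X] = C(53, 4) · 2^{1 − 6} = 292825 · 1/32 = 292825/32.
Numerically: E[X] ≈ 9150.78125.

E[X] = C(53,4)·2^(1−C(4,2)) = 292825/32 ≈ 9150.78125.


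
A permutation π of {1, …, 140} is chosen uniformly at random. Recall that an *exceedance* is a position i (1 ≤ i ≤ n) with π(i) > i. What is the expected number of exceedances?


Write X = Σ_{i=1}^{140} X_i, where X_i = 1_{π(i) > i}.
For each fixed i, π(i) is uniform over {1, …, 140} (marginal of a uniform permutation), so P[π(i) > i] = (n − i)/n. Summing: Σ_{i=1}^{140} (n − i)/n = (0 + 1 + … + 139)/140 = 140(140 − 1)/(2·140) = (140 − 1)/2.
Hence E[X] = Σ_{i=1}^{140} (140 − i)/140 = 139/2 ≈ 69.50000.

E[X] = 139/2 = 69.50000.


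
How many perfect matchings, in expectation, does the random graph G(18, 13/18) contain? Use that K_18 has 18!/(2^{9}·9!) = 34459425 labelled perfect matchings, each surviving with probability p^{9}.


K_18 has 18!/(2^{9}·9!) = 34459425 labelled perfect matchings.
For each such perfect matching H, let X_H = 1 if all 9 edges of H are present in G. Then P[X_H = 1] = p^{9} = (13/18)^{9} = 10604499373/198359290368.
Summing the indicators: E[X] = Σ_H E[X_H] = 34459425 · p^{9} = 34459425 · 10604499373/198359290368 = 4511419145758525/2448880128.
Numerically: E[X] ≈ 1.84224e+06.

E[X] = 34459425 · (13/18)^{9} = 4511419145758525/2448880128 ≈ 1.84224e+06.


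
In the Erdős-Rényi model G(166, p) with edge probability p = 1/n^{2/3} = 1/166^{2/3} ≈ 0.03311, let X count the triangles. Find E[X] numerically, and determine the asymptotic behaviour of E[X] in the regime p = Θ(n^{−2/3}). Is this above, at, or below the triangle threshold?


Number of potential triangles: C(166, 3) = 748660.
Each occurs with probability p³ ≈ (0.03311)³ ≈ 3.628974e-05.
By linearity: E[X] = C(166, 3)·p³ ≈ 748660 · 3.628974e-05 ≈ 27.1687.
Since α = 2/3 < 1, p = c/n^{2/3} ≫ 1/n is above the triangle threshold p ~ 1/n. Asymptotically E[X] ~ (c³/6)·n^{3(1−α)} = (1³/6)·n^{1} → ∞; triangles are abundant w.h.p.

E[X] ≈ 27.1687; in regime p = Θ(1/n^{2/3}) E[X] diverges (above the triangle threshold p ~ 1/n).


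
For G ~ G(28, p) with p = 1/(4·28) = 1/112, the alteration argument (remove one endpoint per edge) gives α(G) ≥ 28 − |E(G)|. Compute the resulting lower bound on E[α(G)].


E[|E(G)|] = C(28, 2)·p = 378 · (1/112) = 27/8.
E[α(G)] ≥ n − E[|E(G)|] = 28 − 27/8 = 197/8.
Numerically: ≈ 24.6250.
(This is only a lower bound; the true E[α(G)] may be larger.)

E[α(G)] ≥ 197/8 ≈ 24.6250.


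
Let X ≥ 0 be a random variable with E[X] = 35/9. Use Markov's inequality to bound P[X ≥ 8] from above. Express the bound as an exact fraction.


μ = E[X] = 35/9, a = 8.
Markov: P[X ≥ 8] ≤ μ/a = (35/9)/8 = 35/72.
Numerically: ≈ 0.486.
(Since a = 8 > μ = 3.889, the bound 35/72 is < 1 and informative.)

P[X ≥ 8] ≤ 35/72 ≈ 0.486.


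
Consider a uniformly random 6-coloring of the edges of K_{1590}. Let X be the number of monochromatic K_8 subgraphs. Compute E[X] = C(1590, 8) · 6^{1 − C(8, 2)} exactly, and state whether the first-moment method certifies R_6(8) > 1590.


E[X] = C(1590, 8) · 6^{1 − 28} = 995397314198933813310 · 6^{−27} = 995397314198933813310/1023490369077469249536.
As a reduced fraction: E[X] = 55299850788829656295/56860576059859402752 ≈ 0.972552.
Is E[X] < 1? YES.
Since E[X] < 1, there exists a 6-coloring of K_{1590} with no monochromatic K_8; hence R_6(8) > 1590.

E[X] = 55299850788829656295/56860576059859402752 ≈ 0.972552; E[X] < 1, so R_6(8) > 1590.


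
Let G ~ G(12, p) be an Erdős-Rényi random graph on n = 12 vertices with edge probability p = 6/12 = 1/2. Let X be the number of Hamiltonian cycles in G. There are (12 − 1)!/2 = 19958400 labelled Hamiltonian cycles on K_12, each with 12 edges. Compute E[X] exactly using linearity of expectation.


K_12 has (12 − 1)!/2 = 19958400 labelled Hamiltonian cycles.
For each such Hamiltonian cycle H, let X_H = 1 if all 12 edges of H are present in G. Then P[X_H = 1] = p^{12} = (1/2)^{12} = 1/4096.
Summing the indicators: E[X] = Σ_H E[X_H] = 19958400 · p^{12} = 19958400 · 1/4096 = 155925/32.
Numerically: E[X] ≈ 4.87e+03.

E[X] = 19958400 · (1/2)^{12} = 155925/32 ≈ 4.87e+03.


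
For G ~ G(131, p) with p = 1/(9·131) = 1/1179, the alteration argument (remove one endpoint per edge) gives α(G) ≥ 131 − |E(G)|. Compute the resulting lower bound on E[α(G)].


E[|E(G)|] = C(131, 2)·p = 8515 · (1/1179) = 65/9.
E[α(G)] ≥ n − E[|E(G)|] = 131 − 65/9 = 1114/9.
Numerically: ≈ 123.778.
(This is only a lower bound; the true E[α(G)] may be larger.)

E[α(G)] ≥ 1114/9 ≈ 123.778.


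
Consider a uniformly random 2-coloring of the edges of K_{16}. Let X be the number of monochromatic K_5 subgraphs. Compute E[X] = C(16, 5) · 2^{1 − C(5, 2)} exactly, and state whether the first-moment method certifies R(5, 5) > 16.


E[X] = C(16, 5) · 2^{1 − 10} = 4368 · 2^{−9} = 4368/512.
As a reduced fraction: E[X] = 273/32 ≈ 8.5312500.
Is E[X] < 1? NO.
Since E[X] ≥ 1, the first-moment bound is inconclusive at n = 16; it does NOT by itself certify R(5, 5) > 16.

E[X] = 273/32 ≈ 8.5312500; E[X] ≥ 1; first-moment method inconclusive here.


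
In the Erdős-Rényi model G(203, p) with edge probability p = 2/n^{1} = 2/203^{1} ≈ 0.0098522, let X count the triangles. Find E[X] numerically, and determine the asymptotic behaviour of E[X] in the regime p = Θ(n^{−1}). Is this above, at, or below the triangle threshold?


Number of potential triangles: C(203, 3) = 1373701.
Each occurs with probability p³ ≈ (0.0098522)³ ≈ 9.5631699e-07.
By linearity: E[X] = C(203, 3)·p³ ≈ 1373701 · 9.5631699e-07 ≈ 1.31369.
Here α = 1, so p = 2/n is exactly at the triangle threshold p ~ 1/n. Asymptotically E[X] → c³/6 = 2³/6 = 4/3 ≈ 1.33333, a bounded constant. In this regime the triangle count is asymptotically Poisson(c³/6).

E[X] ≈ 1.31369; in regime p = Θ(1/n^{1}) E[X] stays bounded (at the triangle threshold p ~ 1/n).


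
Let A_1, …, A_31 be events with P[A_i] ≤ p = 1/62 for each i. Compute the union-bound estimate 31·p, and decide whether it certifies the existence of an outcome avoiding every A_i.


Union bound: P[∪_{i=1}^{31} A_i] ≤ Σ_i P[A_i] ≤ 31·p = 31·(1/62) = 1/2.
Numerically: 1/2 ≈ 0.50000.
Is 1/2 < 1? YES.
Since P[∪ A_i] ≤ 1/2 < 1, the complement has P[∩ A_i^c] ≥ 1 − 1/2 = 1/2 > 0, so some outcome avoids every A_i.

31·p = 1/2 ≈ 0.50000; existence CERTIFIED by the union bound.


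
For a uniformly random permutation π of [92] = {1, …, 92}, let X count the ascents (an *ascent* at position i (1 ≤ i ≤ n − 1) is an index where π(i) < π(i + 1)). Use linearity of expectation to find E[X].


Write X = Σ X_I over i = 1, …, 91, with X_I the indicator of one ascent.
There are 91 indicators.
For each fixed i, the pair (π(i), π(i+1)) is a uniformly random ordered pair of distinct values from {1, …, 92}; by symmetry P[π(i) < π(i+1)] = 1/2.
By linearity: E[X] = 91 · (1/2) = (92 − 1) · (1/2) = 91/2 ≈ 45.50000.

E[X] = 91/2 = 45.50000.


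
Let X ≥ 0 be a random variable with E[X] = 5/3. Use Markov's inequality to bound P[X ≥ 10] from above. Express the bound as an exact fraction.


μ = E[X] = 5/3, a = 10.
Markov: P[X ≥ 10] ≤ μ/a = (5/3)/10 = 1/6.
Numerically: ≈ 0.1667.
(Since a = 10 > μ = 1.6667, the bound 1/6 is < 1 and informative.)

P[X ≥ 10] ≤ 1/6 ≈ 0.1667.


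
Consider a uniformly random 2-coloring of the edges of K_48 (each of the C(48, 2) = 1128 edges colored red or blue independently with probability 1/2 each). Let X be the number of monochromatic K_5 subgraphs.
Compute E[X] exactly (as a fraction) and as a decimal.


Let X = Σ_S X_S over the C(48, 5) = 1712304 subsets S of size 5, where X_S = 1 if the K_5 on S is monochromatic.
For a fixed S, the K_5 on S has C(5, 2) = 10 edges. P[all 10 edges red] = (1/2)^10, and likewise for blue, so P[monochromatic] = 2·(1/2)^10 = 2^{1 − 10} = 1/512.
By linearity: E[X] = C(48, 5) · 2^{1 − 10} = 1712304 · 1/512 = 107019/32.
Numerically: E[X] ≈ 3344.343750.

E[X] = C(48,5)·2^(1−C(5,2)) = 107019/32 ≈ 3344.343750.


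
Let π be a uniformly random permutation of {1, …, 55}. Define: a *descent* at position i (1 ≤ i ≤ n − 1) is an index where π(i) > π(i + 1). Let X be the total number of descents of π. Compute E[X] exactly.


Write X = Σ X_I over i = 1, …, 54, with X_I the indicator of one descent.
There are 54 indicators.
For each fixed i, the pair (π(i), π(i+1)) is a uniformly random ordered pair of distinct values from {1, …, 55}; by symmetry P[π(i) > π(i+1)] = 1/2.
By linearity: E[X] = 54 · (1/2) = (55 − 1) · (1/2) = 27 ≈ 27.00000.

E[X] = 27 = 27.00000.


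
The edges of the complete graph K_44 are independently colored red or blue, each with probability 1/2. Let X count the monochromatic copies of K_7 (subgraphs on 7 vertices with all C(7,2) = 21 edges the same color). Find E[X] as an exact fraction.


Let X = Σ_S X_S over the C(44, 7) = 38320568 subsets S of size 7, where X_S = 1 if the K_7 on S is monochromatic.
For a fixed S, the K_7 on S has C(7, 2) = 21 edges. P[all 21 edges red] = (1/2)^21, and likewise for blue, so P[monochromatic] = 2·(1/2)^21 = 2^{1 − 21} = 1/1048576.
By linearity of expectation: E[X] = C(44, 7) · 2^{1 − 21} = 38320568 · 1/1048576 = 4790071/131072.
Numerically: E[X] ≈ 36.545341.

E[X] = C(44,7)·2^(1−C(7,2)) = 4790071/131072 ≈ 36.545341.


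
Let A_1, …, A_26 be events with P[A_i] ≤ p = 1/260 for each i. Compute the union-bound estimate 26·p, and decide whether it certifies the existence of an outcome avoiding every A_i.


Union bound: P[∪_{i=1}^{26} A_i] ≤ Σ_i P[A_i] ≤ 26·p = 26·(1/260) = 1/10.
Numerically: 1/10 ≈ 0.100.
Is 1/10 < 1? YES.
Since P[∪ A_i] ≤ 1/10 < 1, the complement has P[∩ A_i^c] ≥ 1 − 1/10 = 9/10 > 0, so some outcome avoids every A_i.

26·p = 1/10 ≈ 0.100; existence CERTIFIED by the union bound.


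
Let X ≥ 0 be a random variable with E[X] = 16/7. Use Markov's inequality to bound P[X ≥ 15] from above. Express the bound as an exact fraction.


μ = E[X] = 16/7, a = 15.
Markov: P[X ≥ 15] ≤ μ/a = (16/7)/15 = 16/105.
Numerically: ≈ 0.152.
(Since a = 15 > μ = 2.286, the bound 16/105 is < 1 and informative.)

P[X ≥ 15] ≤ 16/105 ≈ 0.152.


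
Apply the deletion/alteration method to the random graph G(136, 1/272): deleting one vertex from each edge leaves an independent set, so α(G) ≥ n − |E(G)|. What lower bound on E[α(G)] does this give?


E[|E(G)|] = C(136, 2)·p = 9180 · (1/272) = 135/4.
E[α(G)] ≥ n − E[|E(G)|] = 136 − 135/4 = 409/4.
Numerically: ≈ 102.2500.
(This is only a lower bound; the true E[α(G)] may be larger.)

E[α(G)] ≥ 409/4 ≈ 102.2500.


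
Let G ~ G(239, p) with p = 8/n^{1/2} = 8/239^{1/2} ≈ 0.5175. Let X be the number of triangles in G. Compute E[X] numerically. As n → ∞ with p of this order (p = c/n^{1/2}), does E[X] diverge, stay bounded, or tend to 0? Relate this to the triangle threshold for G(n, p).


Number of potential triangles: C(239, 3) = 2246839.
Each occurs with probability p³ ≈ (0.5175)³ ≈ 1.385712e-01.
By linearity: E[X] = C(239, 3)·p³ ≈ 2246839 · 1.385712e-01 ≈ 311347.2708.
Since α = 1/2 < 1, p = c/n^{1/2} ≫ 1/n is above the triangle threshold p ~ 1/n. Asymptotically E[X] ~ (c³/6)·n^{3(1−α)} = (8³/6)·n^{1.5} → ∞; triangles are abundant w.h.p.

E[X] ≈ 311347.2708; in regime p = Θ(1/n^{1/2}) E[X] diverges (above the triangle threshold p ~ 1/n).


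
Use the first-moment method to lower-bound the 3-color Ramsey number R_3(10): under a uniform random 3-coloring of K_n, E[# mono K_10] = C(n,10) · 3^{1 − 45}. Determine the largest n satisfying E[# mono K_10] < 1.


We need C(n, 10) · 3^{1 − 45} < 1, i.e. C(n, 10) < 3^{45 − 1} = 984770902183611232881.
Check values of n near the boundary:
  n = 569: C(569, 10) = 905357721286137524328; 905357721286137524328 < 984770902183611232881? YES
  n = 570: C(570, 10) = 921524823451961408691; 921524823451961408691 < 984770902183611232881? YES
  n = 571: C(571, 10) = 937951290893172842001; 937951290893172842001 < 984770902183611232881? YES
  n = 572: C(572, 10) = 954640815642161682606; 954640815642161682606 < 984770902183611232881? YES
  n = 573: C(573, 10) = 971597135635805762226; 971597135635805762226 < 984770902183611232881? YES
  n = 574: C(574, 10) = 988824035203816502691; 988824035203816502691 < 984770902183611232881? NO
The largest n with C(n, 10) < 984770902183611232881 is n = 573 (where E[X] = 35985079097622435638/36472996377170786403 ≈ 0.9866). Hence R_3(10) > 573, i.e. R_3(10) ≥ 574.

Largest n = 573; hence R_3(10) > 573.


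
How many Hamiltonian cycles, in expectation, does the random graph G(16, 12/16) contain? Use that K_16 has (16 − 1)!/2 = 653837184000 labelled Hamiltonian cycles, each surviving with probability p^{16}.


K_16 has (16 − 1)!/2 = 653837184000 labelled Hamiltonian cycles.
For each such Hamiltonian cycle H, let X_H = 1 if all 16 edges of H are present in G. Then P[X_H = 1] = p^{16} = (3/4)^{16} = 43046721/4294967296.
Summing the indicators: E[X] = Σ_H E[X_H] = 653837184000 · p^{16} = 653837184000 · 43046721/4294967296 = 27485885585032875/4194304.
Numerically: E[X] ≈ 6.55315e+09.

E[X] = 653837184000 · (3/4)^{16} = 27485885585032875/4194304 ≈ 6.55315e+09.


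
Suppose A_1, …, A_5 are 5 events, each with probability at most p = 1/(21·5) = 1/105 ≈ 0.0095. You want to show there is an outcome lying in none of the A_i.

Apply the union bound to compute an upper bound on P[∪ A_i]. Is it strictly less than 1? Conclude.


Union bound: P[∪_{i=1}^{5} A_i] ≤ Σ_i P[A_i] ≤ 5·p = 5·(1/105) = 1/21.
Numerically: 1/21 ≈ 0.0476.
Is 1/21 < 1? YES.
Since P[∪ A_i] ≤ 1/21 < 1, the complement has P[∩ A_i^c] ≥ 1 − 1/21 = 20/21 > 0, so some outcome avoids every A_i.

5·p = 1/21 ≈ 0.0476; existence CERTIFIED by the union bound.


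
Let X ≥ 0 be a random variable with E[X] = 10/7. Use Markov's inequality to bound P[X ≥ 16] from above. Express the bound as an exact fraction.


μ = E[X] = 10/7, a = 16.
Markov: P[X ≥ 16] ≤ μ/a = (10/7)/16 = 5/56.
Numerically: ≈ 0.0893.
(Since a = 16 > μ = 1.4286, the bound 5/56 is < 1 and informative.)

P[X ≥ 16] ≤ 5/56 ≈ 0.0893.


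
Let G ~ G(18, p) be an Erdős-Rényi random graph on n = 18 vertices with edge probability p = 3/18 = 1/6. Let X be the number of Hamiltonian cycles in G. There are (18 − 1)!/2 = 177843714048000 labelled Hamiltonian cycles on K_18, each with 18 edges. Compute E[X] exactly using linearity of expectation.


K_18 has (18 − 1)!/2 = 177843714048000 labelled Hamiltonian cycles.
For each such Hamiltonian cycle H, let X_H = 1 if all 18 edges of H are present in G. Then P[X_H = 1] = p^{18} = (1/6)^{18} = 1/101559956668416.
By linearity: E[X] = Σ_H E[X_H] = 177843714048000 · p^{18} = 177843714048000 · 1/101559956668416 = 14889875/8503056.
Numerically: E[X] ≈ 1.7511.

E[X] = 177843714048000 · (1/6)^{18} = 14889875/8503056 ≈ 1.7511.


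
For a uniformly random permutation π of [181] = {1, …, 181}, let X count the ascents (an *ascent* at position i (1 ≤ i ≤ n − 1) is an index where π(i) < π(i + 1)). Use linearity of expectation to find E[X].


Write X = Σ X_I over i = 1, …, 180, with X_I the indicator of one ascent.
There are 180 indicators.
For each fixed i, the pair (π(i), π(i+1)) is a uniformly random ordered pair of distinct values from {1, …, 181}; by symmetry P[π(i) < π(i+1)] = 1/2.
By linearity: E[X] = 180 · (1/2) = (181 − 1) · (1/2) = 90 ≈ 90.0000.

E[X] = 90 = 90.0000.


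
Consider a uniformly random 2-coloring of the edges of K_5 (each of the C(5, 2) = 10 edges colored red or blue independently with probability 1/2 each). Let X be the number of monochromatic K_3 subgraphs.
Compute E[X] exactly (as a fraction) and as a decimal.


Let X = Σ_S X_S over the C(5, 3) = 10 subsets S of size 3, where X_S = 1 if the K_3 on S is monochromatic.
For a fixed S, the K_3 on S has C(3, 2) = 3 edges. P[all 3 edges red] = (1/2)^3, and likewise for blue, so P[monochromatic] = 2·(1/2)^3 = 2^{1 − 3} = 1/4.
By linearity: E[X] = C(5, 3) · 2^{1 − 3} = 10 · 1/4 = 5/2.
Numerically: E[X] ≈ 2.500.

E[X] = C(5,3)·2^(1−C(3,2)) = 5/2 ≈ 2.500.


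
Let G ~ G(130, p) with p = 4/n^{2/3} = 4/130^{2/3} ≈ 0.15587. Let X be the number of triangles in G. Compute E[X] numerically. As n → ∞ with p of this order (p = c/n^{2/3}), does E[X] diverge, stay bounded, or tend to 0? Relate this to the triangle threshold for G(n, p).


Number of potential triangles: C(130, 3) = 357760.
Each occurs with probability p³ ≈ (0.15587)³ ≈ 3.7869822e-03.
By linearity: E[X] = C(130, 3)·p³ ≈ 357760 · 3.7869822e-03 ≈ 1354.83077.
Since α = 2/3 < 1, p = c/n^{2/3} ≫ 1/n is above the triangle threshold p ~ 1/n. Asymptotically E[X] ~ (c³/6)·n^{3(1−α)} = (4³/6)·n^{1} → ∞; triangles are abundant w.h.p.

E[X] ≈ 1354.83077; in regime p = Θ(1/n^{2/3}) E[X] diverges (above the triangle threshold p ~ 1/n).


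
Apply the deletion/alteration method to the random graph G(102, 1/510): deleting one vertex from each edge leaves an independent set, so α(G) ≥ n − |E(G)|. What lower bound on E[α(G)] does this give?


E[|E(G)|] = C(102, 2)·p = 5151 · (1/510) = 101/10.
E[α(G)] ≥ n − E[|E(G)|] = 102 − 101/10 = 919/10.
Numerically: ≈ 91.900.
(This is only a lower bound; the true E[α(G)] may be larger.)

E[α(G)] ≥ 919/10 ≈ 91.900.


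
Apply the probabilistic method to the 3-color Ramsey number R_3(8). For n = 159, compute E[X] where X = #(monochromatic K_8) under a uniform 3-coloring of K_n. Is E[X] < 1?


E[X] = C(159, 8) · 3^{1 − 28} = 8471208603429 · 3^{−27} = 8471208603429/7625597484987.
As a reduced fraction: E[X] = 941245400381/847288609443 ≈ 1.1109.
Is E[X] < 1? NO.
Since E[X] ≥ 1, the first-moment bound is inconclusive at n = 159; it does NOT by itself certify R_3(8) > 159.

E[X] = 941245400381/847288609443 ≈ 1.1109; E[X] ≥ 1; first-moment method inconclusive here.


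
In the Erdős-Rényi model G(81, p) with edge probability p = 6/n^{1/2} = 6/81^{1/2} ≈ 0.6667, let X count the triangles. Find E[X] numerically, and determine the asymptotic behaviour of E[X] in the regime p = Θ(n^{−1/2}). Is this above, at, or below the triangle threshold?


Number of potential triangles: C(81, 3) = 85320.
Each occurs with probability p³ ≈ (0.6667)³ ≈ 2.962963e-01.
By linearity: E[X] = C(81, 3)·p³ ≈ 85320 · 2.962963e-01 ≈ 25280.0000.
Since α = 1/2 < 1, p = c/n^{1/2} ≫ 1/n is above the triangle threshold p ~ 1/n. Asymptotically E[X] ~ (c³/6)·n^{3(1−α)} = (6³/6)·n^{1.5} → ∞; triangles are abundant w.h.p.

E[X] ≈ 25280.0000; in regime p = Θ(1/n^{1/2}) E[X] diverges (above the triangle threshold p ~ 1/n).


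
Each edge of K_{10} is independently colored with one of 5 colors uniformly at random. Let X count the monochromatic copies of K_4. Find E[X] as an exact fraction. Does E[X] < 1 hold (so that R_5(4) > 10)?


E[X] = C(10, 4) · 5^{1 − 6} = 210 · 5^{−5} = 210/3125.
As a reduced fraction: E[X] = 42/625 ≈ 0.06720.
Is E[X] < 1? YES.
Since E[X] < 1, there exists a 5-coloring of K_{10} with no monochromatic K_4; hence R_5(4) > 10.

E[X] = 42/625 ≈ 0.06720; E[X] < 1, so R_5(4) > 10.


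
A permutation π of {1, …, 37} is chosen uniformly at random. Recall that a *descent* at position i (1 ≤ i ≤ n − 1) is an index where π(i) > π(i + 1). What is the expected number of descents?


Write X = Σ X_I over i = 1, …, 36, with X_I the indicator of one descent.
There are 36 indicators.
For each fixed i, the pair (π(i), π(i+1)) is a uniformly random ordered pair of distinct values from {1, …, 37}; by symmetry P[π(i) > π(i+1)] = 1/2.
By linearity: E[X] = 36 · (1/2) = (37 − 1) · (1/2) = 18 ≈ 18.0000.

E[X] = 18 = 18.0000.


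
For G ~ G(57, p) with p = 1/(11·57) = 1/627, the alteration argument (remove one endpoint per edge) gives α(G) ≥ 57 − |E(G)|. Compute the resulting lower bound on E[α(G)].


E[|E(G)|] = C(57, 2)·p = 1596 · (1/627) = 28/11.
E[α(G)] ≥ n − E[|E(G)|] = 57 − 28/11 = 599/11.
Numerically: ≈ 54.4545.
(This is only a lower bound; the true E[α(G)] may be larger.)

E[α(G)] ≥ 599/11 ≈ 54.4545.


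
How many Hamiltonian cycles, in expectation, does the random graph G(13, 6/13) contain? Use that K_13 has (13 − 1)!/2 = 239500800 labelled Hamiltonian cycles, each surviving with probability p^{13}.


K_13 has (13 − 1)!/2 = 239500800 labelled Hamiltonian cycles.
For each such Hamiltonian cycle H, let X_H = 1 if all 13 edges of H are present in G. Then P[X_H = 1] = p^{13} = (6/13)^{13} = 13060694016/302875106592253.
Summing the indicators: E[X] = Σ_H E[X_H] = 239500800 · p^{13} = 239500800 · 13060694016/302875106592253 = 3128046665387212800/302875106592253.
Numerically: E[X] ≈ 1.033e+04.

E[X] = 239500800 · (6/13)^{13} = 3128046665387212800/302875106592253 ≈ 1.033e+04.


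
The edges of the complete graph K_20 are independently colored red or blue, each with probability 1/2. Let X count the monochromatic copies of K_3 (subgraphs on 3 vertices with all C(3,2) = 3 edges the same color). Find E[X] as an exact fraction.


Let X = Σ_S X_S over the C(20, 3) = 1140 subsets S of size 3, where X_S = 1 if the K_3 on S is monochromatic.
For a fixed S, the K_3 on S has C(3, 2) = 3 edges. P[all 3 edges red] = (1/2)^3, and likewise for blue, so P[monochromatic] = 2·(1/2)^3 = 2^{1 − 3} = 1/4.
Summing: E[X] = C(20, 3) · 2^{1 − 3} = 1140 · 1/4 = 285.
Numerically: E[X] ≈ 285.000000.

E[X] = C(20,3)·2^(1−C(3,2)) = 285 ≈ 285.000000.


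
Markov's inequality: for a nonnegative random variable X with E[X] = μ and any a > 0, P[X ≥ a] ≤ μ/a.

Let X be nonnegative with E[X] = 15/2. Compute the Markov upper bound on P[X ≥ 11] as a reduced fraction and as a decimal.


μ = E[X] = 15/2, a = 11.
Markov: P[X ≥ 11] ≤ μ/a = (15/2)/11 = 15/22.
Numerically: ≈ 0.681818.
(Since a = 11 > μ = 7.500000, the bound 15/22 is < 1 and informative.)

P[X ≥ 11] ≤ 15/22 ≈ 0.681818.


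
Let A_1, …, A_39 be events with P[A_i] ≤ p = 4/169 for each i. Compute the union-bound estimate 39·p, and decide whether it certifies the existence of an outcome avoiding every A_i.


Union bound: P[∪_{i=1}^{39} A_i] ≤ Σ_i P[A_i] ≤ 39·p = 39·(4/169) = 12/13.
Numerically: 12/13 ≈ 0.9230769.
Is 12/13 < 1? YES.
Since P[∪ A_i] ≤ 12/13 < 1, the complement has P[∩ A_i^c] ≥ 1 − 12/13 = 1/13 > 0, so some outcome avoids every A_i.

39·p = 12/13 ≈ 0.9230769; existence CERTIFIED by the union bound.


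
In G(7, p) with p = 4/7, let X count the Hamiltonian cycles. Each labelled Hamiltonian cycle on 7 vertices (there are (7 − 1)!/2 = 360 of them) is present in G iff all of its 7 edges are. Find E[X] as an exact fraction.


K_7 has (7 − 1)!/2 = 360 labelled Hamiltonian cycles.
For each such Hamiltonian cycle H, let X_H = 1 if all 7 edges of H are present in G. Then P[X_H = 1] = p^{7} = (4/7)^{7} = 16384/823543.
By linearity of expectation: E[X] = Σ_H E[X_H] = 360 · p^{7} = 360 · 16384/823543 = 5898240/823543.
Numerically: E[X] ≈ 7.16.

E[X] = 360 · (4/7)^{7} = 5898240/823543 ≈ 7.16.


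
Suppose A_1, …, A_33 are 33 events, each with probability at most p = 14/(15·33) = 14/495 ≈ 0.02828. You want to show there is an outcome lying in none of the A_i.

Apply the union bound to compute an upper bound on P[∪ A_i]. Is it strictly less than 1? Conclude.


Union bound: P[∪_{i=1}^{33} A_i] ≤ Σ_i P[A_i] ≤ 33·p = 33·(14/495) = 14/15.
Numerically: 14/15 ≈ 0.93333.
Is 14/15 < 1? YES.
Since P[∪ A_i] ≤ 14/15 < 1, the complement has P[∩ A_i^c] ≥ 1 − 14/15 = 1/15 > 0, so some outcome avoids every A_i.

33·p = 14/15 ≈ 0.93333; existence CERTIFIED by the union bound.


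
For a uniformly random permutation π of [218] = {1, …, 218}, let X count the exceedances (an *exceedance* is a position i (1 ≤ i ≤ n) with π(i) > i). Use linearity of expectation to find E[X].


Write X = Σ_{i=1}^{218} X_i, where X_i = 1_{π(i) > i}.
For each fixed i, π(i) is uniform over {1, …, 218} (marginal of a uniform permutation), so P[π(i) > i] = (n − i)/n. Summing: Σ_{i=1}^{218} (n − i)/n = (0 + 1 + … + 217)/218 = 218(218 − 1)/(2·218) = (218 − 1)/2.
Hence E[X] = Σ_{i=1}^{218} (218 − i)/218 = 217/2 ≈ 108.500000.

E[X] = 217/2 = 108.500000.


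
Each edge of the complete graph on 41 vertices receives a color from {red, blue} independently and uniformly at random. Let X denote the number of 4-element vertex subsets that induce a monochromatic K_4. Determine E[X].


Let X = Σ_S X_S over the C(41, 4) = 101270 subsets S of size 4, where X_S = 1 if the K_4 on S is monochromatic.
For a fixed S, the K_4 on S has C(4, 2) = 6 edges. P[all 6 edges red] = (1/2)^6, and likewise for blue, so P[monochromatic] = 2·(1/2)^6 = 2^{1 − 6} = 1/32.
By linearity: E[X] = C(41, 4) · 2^{1 − 6} = 101270 · 1/32 = 50635/16.
Numerically: E[X] ≈ 3164.6875.

E[X] = C(41,4)·2^(1−C(4,2)) = 50635/16 ≈ 3164.6875.


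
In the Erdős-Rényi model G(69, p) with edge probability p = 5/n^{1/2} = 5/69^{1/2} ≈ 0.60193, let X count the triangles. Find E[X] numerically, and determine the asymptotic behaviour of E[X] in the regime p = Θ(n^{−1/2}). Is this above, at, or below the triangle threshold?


Number of potential triangles: C(69, 3) = 52394.
Each occurs with probability p³ ≈ (0.60193)³ ≈ 2.1809031e-01.
By linearity: E[X] = C(69, 3)·p³ ≈ 52394 · 2.1809031e-01 ≈ 11426.62389.
Since α = 1/2 < 1, p = c/n^{1/2} ≫ 1/n is above the triangle threshold p ~ 1/n. Asymptotically E[X] ~ (c³/6)·n^{3(1−α)} = (5³/6)·n^{1.5} → ∞; triangles are abundant w.h.p.

E[X] ≈ 11426.62389; in regime p = Θ(1/n^{1/2}) E[X] diverges (above the triangle threshold p ~ 1/n).


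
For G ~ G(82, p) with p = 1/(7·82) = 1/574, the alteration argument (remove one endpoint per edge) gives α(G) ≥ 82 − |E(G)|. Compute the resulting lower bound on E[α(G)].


E[|E(G)|] = C(82, 2)·p = 3321 · (1/574) = 81/14.
E[α(G)] ≥ n − E[|E(G)|] = 82 − 81/14 = 1067/14.
Numerically: ≈ 76.214.
(This is only a lower bound; the true E[α(G)] may be larger.)

E[α(G)] ≥ 1067/14 ≈ 76.214.


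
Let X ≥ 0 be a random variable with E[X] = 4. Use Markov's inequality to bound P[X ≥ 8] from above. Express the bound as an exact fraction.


μ = E[X] = 4, a = 8.
Markov: P[X ≥ 8] ≤ μ/a = (4)/8 = 1/2.
Numerically: ≈ 0.5000.
(Since a = 8 > μ = 4.0000, the bound 1/2 is < 1 and informative.)

P[X ≥ 8] ≤ 1/2 ≈ 0.5000.


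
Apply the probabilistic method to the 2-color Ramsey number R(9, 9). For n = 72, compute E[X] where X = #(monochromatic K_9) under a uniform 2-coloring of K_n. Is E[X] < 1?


E[X] = C(72, 9) · 2^{1 − 36} = 85113005120 · 2^{−35} = 85113005120/34359738368.
As a reduced fraction: E[X] = 1329890705/536870912 ≈ 2.4771.
Is E[X] < 1? NO.
Since E[X] ≥ 1, the first-moment bound is inconclusive at n = 72; it does NOT by itself certify R(9, 9) > 72.

E[X] = 1329890705/536870912 ≈ 2.4771; E[X] ≥ 1; first-moment method inconclusive here.


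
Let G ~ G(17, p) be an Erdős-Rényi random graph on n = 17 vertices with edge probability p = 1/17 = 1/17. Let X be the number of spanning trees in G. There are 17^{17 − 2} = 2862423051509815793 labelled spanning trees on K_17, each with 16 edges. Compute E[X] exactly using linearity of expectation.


K_17 has 17^{17 − 2} = 2862423051509815793 labelled spanning trees.
For each such spanning tree H, let X_H = 1 if all 16 edges of H are present in G. Then P[X_H = 1] = p^{16} = (1/17)^{16} = 1/48661191875666868481.
Summing the indicators: E[X] = Σ_H E[X_H] = 2862423051509815793 · p^{16} = 2862423051509815793 · 1/48661191875666868481 = 1/17.
Numerically: E[X] ≈ 0.0588235.

E[X] = 2862423051509815793 · (1/17)^{16} = 1/17 ≈ 0.0588235.


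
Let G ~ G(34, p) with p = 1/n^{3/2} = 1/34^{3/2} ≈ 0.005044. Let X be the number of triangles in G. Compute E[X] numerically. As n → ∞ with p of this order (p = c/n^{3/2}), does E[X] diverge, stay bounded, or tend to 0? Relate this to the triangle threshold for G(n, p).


Number of potential triangles: C(34, 3) = 5984.
Each occurs with probability p³ ≈ (0.005044)³ ≈ 1.283349e-07.
By linearity: E[X] = C(34, 3)·p³ ≈ 5984 · 1.283349e-07 ≈ 0.0008.
Since α = 3/2 > 1, p = c/n^{3/2} = o(1/n) is below the triangle threshold p ~ 1/n. Asymptotically E[X] ~ (c³/6)·n^{3(1−α)} = (1³/6)·n^{-1.5} → 0, so by Markov's inequality G has no triangles w.h.p.

E[X] ≈ 0.0008; in regime p = Θ(1/n^{3/2}) E[X] tends to 0 (below the triangle threshold p ~ 1/n).


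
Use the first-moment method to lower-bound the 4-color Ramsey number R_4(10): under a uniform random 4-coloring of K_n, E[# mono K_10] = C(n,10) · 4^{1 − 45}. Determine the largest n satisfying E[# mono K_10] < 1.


We need C(n, 10) · 4^{1 − 45} < 1, i.e. C(n, 10) < 4^{45 − 1} = 309485009821345068724781056.
Check values of n near the boundary:
  n = 2019: C(2019, 10) = 303322949179835278009229628; 303322949179835278009229628 < 309485009821345068724781056? YES
  n = 2020: C(2020, 10) = 304832018578739931133653656; 304832018578739931133653656 < 309485009821345068724781056? YES
  n = 2021: C(2021, 10) = 306347841644770462864800616; 306347841644770462864800616 < 309485009821345068724781056? YES
  n = 2022: C(2022, 10) = 307870445231474093395937796; 307870445231474093395937796 < 309485009821345068724781056? YES
  n = 2023: C(2023, 10) = 309399856285778485315440716; 309399856285778485315440716 < 309485009821345068724781056? YES
  n = 2024: C(2024, 10) = 310936101848269937576192656; 310936101848269937576192656 < 309485009821345068724781056? NO
  n = 2025: C(2025, 10) = 312479209053472269772600560; 312479209053472269772600560 < 309485009821345068724781056? NO
  n = 2026: C(2026, 10) = 314029205130126398094885285; 314029205130126398094885285 < 309485009821345068724781056? NO
The largest n with C(n, 10) < 309485009821345068724781056 is n = 2023 (where E[X] = 77349964071444621328860179/77371252455336267181195264 ≈ 0.999725). Hence R_4(10) > 2023, i.e. R_4(10) ≥ 2024.

Largest n = 2023; hence R_4(10) > 2023.
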